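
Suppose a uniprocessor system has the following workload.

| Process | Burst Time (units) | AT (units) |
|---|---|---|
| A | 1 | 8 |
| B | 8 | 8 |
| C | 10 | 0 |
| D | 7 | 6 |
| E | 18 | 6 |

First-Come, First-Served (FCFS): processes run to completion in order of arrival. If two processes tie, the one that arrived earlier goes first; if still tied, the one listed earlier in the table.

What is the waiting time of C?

0

Gantt: | C 0-10 | D 10-17 | E 17-35 | A 35-36 | B 36-44 |
Completion: A=36  B=44  C=10  D=17  E=35
Turnaround (C−A): A=28  B=36  C=10  D=11  E=29
Waiting(C) = turnaround − burst = 10 − 10 = 0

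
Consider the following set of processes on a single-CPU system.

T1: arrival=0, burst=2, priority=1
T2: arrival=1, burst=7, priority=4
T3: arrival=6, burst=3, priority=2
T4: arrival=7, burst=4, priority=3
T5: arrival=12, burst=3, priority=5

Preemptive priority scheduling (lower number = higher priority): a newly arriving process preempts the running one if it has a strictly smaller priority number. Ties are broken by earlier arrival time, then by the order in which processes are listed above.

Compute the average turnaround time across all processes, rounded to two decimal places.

6.60

Timeline: | T1 0-2 | T2 2-6 | T3 6-9 | T4 9-13 | T2 13-16 | T5 16-19 |
Completion: T1=2  T2=16  T3=9  T4=13  T5=19
Turnaround (C−A): T1=2  T2=15  T3=3  T4=6  T5=7
Turnaround times: T1=2, T2=15, T3=3, T4=6, T5=7
Average turnaround = (2+15+3+6+7) / 5 = 33/5 = 6.60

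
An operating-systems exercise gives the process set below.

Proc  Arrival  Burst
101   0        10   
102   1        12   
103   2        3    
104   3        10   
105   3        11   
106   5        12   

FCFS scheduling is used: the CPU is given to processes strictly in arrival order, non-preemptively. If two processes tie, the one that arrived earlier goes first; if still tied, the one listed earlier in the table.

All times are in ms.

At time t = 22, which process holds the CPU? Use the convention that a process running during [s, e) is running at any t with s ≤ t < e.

Gantt: | 101 0-10 | 102 10-22 | 103 22-25 | 104 25-35 | 105 35-46 | 106 46-58 |
Completion: 101=10  102=22  103=25  104=35  105=46  106=58
Turnaround (C−A): 101=10  102=21  103=23  104=32  105=43  106=53

103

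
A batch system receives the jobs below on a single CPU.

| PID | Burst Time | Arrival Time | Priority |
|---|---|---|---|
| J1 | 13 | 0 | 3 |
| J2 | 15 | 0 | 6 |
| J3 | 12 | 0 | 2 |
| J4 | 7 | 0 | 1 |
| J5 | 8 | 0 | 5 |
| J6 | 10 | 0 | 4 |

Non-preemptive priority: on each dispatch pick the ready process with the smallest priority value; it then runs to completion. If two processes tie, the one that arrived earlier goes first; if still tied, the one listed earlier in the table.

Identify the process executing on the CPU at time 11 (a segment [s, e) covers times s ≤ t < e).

J3

Timeline: | J4 0-7 | J3 7-19 | J1 19-32 | J6 32-42 | J5 42-50 | J2 50-65 |
Completion: J1=32  J2=65  J3=19  J4=7  J5=50  J6=42
Turnaround (C−A): J1=32  J2=65  J3=19  J4=7  J5=50  J6=42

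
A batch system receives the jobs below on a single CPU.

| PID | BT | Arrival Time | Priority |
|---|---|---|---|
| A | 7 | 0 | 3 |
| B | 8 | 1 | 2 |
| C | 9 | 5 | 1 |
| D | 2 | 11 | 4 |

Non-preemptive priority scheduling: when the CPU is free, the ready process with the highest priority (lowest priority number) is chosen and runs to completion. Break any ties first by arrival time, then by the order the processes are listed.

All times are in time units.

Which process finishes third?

B

Gantt: | A 0-7 | C 7-16 | B 16-24 | D 24-26 |
Completion: A=7  B=24  C=16  D=26
Turnaround (C−A): A=7  B=23  C=11  D=15
Finish order: A → C → B → D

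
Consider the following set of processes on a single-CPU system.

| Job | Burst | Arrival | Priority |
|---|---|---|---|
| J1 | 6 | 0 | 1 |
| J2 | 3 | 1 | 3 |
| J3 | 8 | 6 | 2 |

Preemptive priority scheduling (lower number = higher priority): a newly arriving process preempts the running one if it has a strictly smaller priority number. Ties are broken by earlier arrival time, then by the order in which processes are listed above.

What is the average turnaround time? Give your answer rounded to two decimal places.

Schedule: | J1 0-6 | J3 6-14 | J2 14-17 |
Completion: J1=6  J2=17  J3=14
Turnaround (C−A): J1=6  J2=16  J3=8
Turnaround times: J1=6, J2=16, J3=8
Average turnaround = (6+16+8) / 3 = 30/3 = 10.00

10.00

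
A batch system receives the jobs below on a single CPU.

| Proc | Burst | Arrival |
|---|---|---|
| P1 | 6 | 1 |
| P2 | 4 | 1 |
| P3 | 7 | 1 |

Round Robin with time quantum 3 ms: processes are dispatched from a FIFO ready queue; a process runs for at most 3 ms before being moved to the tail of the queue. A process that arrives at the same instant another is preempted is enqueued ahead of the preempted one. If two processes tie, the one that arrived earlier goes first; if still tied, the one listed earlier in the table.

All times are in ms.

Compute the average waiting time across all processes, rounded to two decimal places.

Timeline: | idle 0-1 | P1 1-4 | P2 4-7 | P3 7-10 | P1 10-13 | P2 13-14 | P3 14-18 |
Completion: P1=13  P2=14  P3=18
Waiting times: P1=6, P2=9, P3=10
Average waiting = (6+9+10) / 3 = 25/3 = 8.33

8.33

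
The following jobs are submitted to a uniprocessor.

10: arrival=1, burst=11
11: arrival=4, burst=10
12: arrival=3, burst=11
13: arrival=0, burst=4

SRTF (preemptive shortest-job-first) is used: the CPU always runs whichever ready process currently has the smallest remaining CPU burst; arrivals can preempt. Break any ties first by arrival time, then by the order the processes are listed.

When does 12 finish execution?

Schedule: | 13 0-4 | 11 4-14 | 10 14-25 | 12 25-36 |
Completion: 10=25  11=14  12=36  13=4

36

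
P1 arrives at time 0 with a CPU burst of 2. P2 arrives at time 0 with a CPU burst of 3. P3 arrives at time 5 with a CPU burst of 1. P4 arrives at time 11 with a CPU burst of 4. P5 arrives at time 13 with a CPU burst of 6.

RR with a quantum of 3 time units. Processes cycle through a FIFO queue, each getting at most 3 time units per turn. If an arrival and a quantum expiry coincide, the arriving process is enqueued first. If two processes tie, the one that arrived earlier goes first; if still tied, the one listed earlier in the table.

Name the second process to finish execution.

Schedule: | P1 0-2 | P2 2-5 | P3 5-6 | idle 6-11 | P4 11-14 | P5 14-17 | P4 17-18 | P5 18-21 |
Completion: P1=2  P2=5  P3=6  P4=18  P5=21
Turnaround (C−A): P1=2  P2=5  P3=1  P4=7  P5=8
Finish order: P1 → P2 → P3 → P4 → P5

P2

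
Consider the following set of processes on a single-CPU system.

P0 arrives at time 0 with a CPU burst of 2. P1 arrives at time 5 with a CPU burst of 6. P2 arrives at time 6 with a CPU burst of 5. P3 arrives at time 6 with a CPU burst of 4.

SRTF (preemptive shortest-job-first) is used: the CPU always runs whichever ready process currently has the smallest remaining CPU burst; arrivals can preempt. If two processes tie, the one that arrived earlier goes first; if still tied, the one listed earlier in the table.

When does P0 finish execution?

2

Schedule: | P0 0-2 | idle 2-5 | P1 5-6 | P3 6-10 | P1 10-15 | P2 15-20 |
Completion: P0=2  P1=15  P2=20  P3=10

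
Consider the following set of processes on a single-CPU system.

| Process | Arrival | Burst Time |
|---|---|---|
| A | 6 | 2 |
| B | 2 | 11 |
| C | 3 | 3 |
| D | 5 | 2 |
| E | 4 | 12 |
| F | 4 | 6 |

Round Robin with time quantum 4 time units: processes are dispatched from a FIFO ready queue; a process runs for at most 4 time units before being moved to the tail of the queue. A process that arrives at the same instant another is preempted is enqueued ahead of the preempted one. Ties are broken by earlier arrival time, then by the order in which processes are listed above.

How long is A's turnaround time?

Schedule: | idle 0-2 | B 2-6 | C 6-9 | E 9-13 | F 13-17 | D 17-19 | A 19-21 | B 21-25 | E 25-29 | F 29-31 | B 31-34 | E 34-38 |
Completion: A=21  B=34  C=9  D=19  E=38  F=31
Turnaround(A) = completion − arrival = 21 − 6 = 15

15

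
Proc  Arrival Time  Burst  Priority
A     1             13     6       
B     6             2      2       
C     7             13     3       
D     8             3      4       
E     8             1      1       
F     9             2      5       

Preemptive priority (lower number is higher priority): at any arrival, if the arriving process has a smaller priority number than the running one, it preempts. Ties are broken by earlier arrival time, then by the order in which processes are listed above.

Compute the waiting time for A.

Gantt: | idle 0-1 | A 1-6 | B 6-8 | E 8-9 | C 9-22 | D 22-25 | F 25-27 | A 27-35 |
Completion: A=35  B=8  C=22  D=25  E=9  F=27
Waiting(A) = turnaround − burst = 34 − 13 = 21

21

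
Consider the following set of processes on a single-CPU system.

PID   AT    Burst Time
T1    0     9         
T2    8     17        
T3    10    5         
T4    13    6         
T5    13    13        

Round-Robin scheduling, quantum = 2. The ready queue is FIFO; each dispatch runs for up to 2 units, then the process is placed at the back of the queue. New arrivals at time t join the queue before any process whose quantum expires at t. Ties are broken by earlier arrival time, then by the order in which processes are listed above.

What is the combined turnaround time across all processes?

Timeline: | T1 0-8 | T2 8-10 | T1 10-11 | T3 11-13 | T2 13-15 | T4 15-17 | T5 17-19 | T3 19-21 | T2 21-23 | T4 23-25 | T5 25-27 | T3 27-28 | T2 28-30 | T4 30-32 | T5 32-34 | T2 34-36 | T5 36-38 | T2 38-40 | T5 40-42 | T2 42-44 | T5 44-46 | T2 46-48 | T5 48-49 | T2 49-50 |
Completion: T1=11  T2=50  T3=28  T4=32  T5=49
Turnaround (C−A): T1=11  T2=42  T3=18  T4=19  T5=36
Turnaround = completion − arrival: T1=11, T2=42, T3=18, T4=19, T5=36
Total turnaround = 11 + 42 + 18 + 19 + 36 = 126

126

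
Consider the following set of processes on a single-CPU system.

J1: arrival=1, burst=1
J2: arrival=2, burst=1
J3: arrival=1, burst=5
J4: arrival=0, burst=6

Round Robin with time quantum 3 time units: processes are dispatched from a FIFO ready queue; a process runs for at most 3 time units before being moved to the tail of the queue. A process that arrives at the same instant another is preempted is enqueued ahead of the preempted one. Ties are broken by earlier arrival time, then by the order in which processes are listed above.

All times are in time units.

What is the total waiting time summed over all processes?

19

Gantt: | J4 0-3 | J1 3-4 | J3 4-7 | J2 7-8 | J4 8-11 | J3 11-13 |
Completion: J1=4  J2=8  J3=13  J4=11
Turnaround (C−A): J1=3  J2=6  J3=12  J4=11
Waiting = turnaround − burst: J1=2, J2=5, J3=7, J4=5
Total waiting = 2 + 5 + 7 + 5 = 19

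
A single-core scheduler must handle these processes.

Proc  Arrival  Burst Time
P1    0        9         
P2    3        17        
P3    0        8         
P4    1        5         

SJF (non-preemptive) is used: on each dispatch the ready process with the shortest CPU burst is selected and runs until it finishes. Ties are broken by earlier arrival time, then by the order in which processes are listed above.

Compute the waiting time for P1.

13

Schedule: | P3 0-8 | P4 8-13 | P1 13-22 | P2 22-39 |
Completion: P1=22  P2=39  P3=8  P4=13
Waiting(P1) = turnaround − burst = 22 − 9 = 13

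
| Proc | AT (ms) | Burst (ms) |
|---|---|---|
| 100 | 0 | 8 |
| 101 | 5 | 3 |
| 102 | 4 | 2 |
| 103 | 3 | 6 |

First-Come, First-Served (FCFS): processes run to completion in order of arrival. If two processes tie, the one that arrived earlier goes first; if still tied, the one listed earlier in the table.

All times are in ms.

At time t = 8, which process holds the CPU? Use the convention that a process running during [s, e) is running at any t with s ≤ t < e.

Timeline: | 100 0-8 | 103 8-14 | 102 14-16 | 101 16-19 |
Completion: 100=8  101=19  102=16  103=14
Turnaround (C−A): 100=8  101=14  102=12  103=11

103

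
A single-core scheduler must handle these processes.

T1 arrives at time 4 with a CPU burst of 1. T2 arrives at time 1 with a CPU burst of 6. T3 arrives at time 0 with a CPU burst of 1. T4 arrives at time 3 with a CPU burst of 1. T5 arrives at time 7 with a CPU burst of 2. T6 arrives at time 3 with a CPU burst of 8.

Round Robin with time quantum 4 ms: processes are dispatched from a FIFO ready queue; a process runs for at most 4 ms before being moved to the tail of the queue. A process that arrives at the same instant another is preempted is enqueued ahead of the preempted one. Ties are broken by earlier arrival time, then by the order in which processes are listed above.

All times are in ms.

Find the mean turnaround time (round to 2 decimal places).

7.83

Gantt: | T3 0-1 | T2 1-5 | T4 5-6 | T6 6-10 | T1 10-11 | T2 11-13 | T5 13-15 | T6 15-19 |
Completion: T1=11  T2=13  T3=1  T4=6  T5=15  T6=19
Turnaround (C−A): T1=7  T2=12  T3=1  T4=3  T5=8  T6=16
Turnaround times: T1=7, T2=12, T3=1, T4=3, T5=8, T6=16
Average turnaround = (7+12+1+3+8+16) / 6 = 47/6 = 7.83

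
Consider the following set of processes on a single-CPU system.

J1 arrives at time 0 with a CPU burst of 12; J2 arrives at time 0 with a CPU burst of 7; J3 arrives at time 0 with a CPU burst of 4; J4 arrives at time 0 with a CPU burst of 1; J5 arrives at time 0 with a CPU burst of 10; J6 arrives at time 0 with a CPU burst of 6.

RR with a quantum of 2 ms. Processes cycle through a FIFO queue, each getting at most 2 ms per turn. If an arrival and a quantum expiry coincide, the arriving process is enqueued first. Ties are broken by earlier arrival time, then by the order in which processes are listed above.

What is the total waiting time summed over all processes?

Gantt: | J1 0-2 | J2 2-4 | J3 4-6 | J4 6-7 | J5 7-9 | J6 9-11 | J1 11-13 | J2 13-15 | J3 15-17 | J5 17-19 | J6 19-21 | J1 21-23 | J2 23-25 | J5 25-27 | J6 27-29 | J1 29-31 | J2 31-32 | J5 32-34 | J1 34-36 | J5 36-38 | J1 38-40 |
Completion: J1=40  J2=32  J3=17  J4=7  J5=38  J6=29
Waiting = turnaround − burst: J1=28, J2=25, J3=13, J4=6, J5=28, J6=23
Total waiting = 28 + 25 + 13 + 6 + 28 + 23 = 123

123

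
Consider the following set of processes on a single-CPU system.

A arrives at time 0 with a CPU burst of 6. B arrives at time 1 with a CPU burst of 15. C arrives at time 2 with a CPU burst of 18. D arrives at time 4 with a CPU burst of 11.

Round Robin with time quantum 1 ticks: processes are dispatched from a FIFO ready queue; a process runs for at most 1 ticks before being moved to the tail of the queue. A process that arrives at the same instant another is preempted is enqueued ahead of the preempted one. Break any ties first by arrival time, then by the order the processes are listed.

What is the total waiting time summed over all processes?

97

Timeline: | A 0-1 | B 1-2 | A 2-3 | C 3-4 | B 4-5 | A 5-6 | D 6-7 | C 7-8 | B 8-9 | A 9-10 | D 10-11 | C 11-12 | B 12-13 | A 13-14 | D 14-15 | C 15-16 | B 16-17 | A 17-18 | D 18-19 | C 19-20 | B 20-21 | D 21-22 | C 22-23 | B 23-24 | D 24-25 | C 25-26 | B 26-27 | D 27-28 | C 28-29 | B 29-30 | D 30-31 | C 31-32 | B 32-33 | D 33-34 | C 34-35 | B 35-36 | D 36-37 | C 37-38 | B 38-39 | D 39-40 | C 40-41 | B 41-42 | C 42-43 | B 43-44 | C 44-45 | B 45-46 | C 46-50 |
Completion: A=18  B=46  C=50  D=40
Turnaround (C−A): A=18  B=45  C=48  D=36
Waiting = turnaround − burst: A=12, B=30, C=30, D=25
Total waiting = 12 + 30 + 30 + 25 = 97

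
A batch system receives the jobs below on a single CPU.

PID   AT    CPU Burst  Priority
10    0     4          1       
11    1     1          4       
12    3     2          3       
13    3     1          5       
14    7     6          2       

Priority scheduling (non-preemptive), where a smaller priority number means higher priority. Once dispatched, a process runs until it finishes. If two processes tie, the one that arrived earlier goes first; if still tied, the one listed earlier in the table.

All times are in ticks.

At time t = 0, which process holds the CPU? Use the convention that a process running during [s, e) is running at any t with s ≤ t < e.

10

Gantt: | 10 0-4 | 12 4-6 | 11 6-7 | 14 7-13 | 13 13-14 |
Completion: 10=4  11=7  12=6  13=14  14=13
Turnaround (C−A): 10=4  11=6  12=3  13=11  14=6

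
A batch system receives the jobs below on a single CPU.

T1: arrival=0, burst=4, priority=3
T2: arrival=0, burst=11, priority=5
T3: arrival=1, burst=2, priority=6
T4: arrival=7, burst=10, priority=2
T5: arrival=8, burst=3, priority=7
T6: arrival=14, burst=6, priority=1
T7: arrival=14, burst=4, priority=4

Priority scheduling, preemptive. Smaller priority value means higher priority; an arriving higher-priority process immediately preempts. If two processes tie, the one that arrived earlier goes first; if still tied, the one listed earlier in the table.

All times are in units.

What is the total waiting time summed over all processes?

102

Gantt: | T1 0-4 | T2 4-7 | T4 7-14 | T6 14-20 | T4 20-23 | T7 23-27 | T2 27-35 | T3 35-37 | T5 37-40 |
Completion: T1=4  T2=35  T3=37  T4=23  T5=40  T6=20  T7=27
Turnaround (C−A): T1=4  T2=35  T3=36  T4=16  T5=32  T6=6  T7=13
Waiting = turnaround − burst: T1=0, T2=24, T3=34, T4=6, T5=29, T6=0, T7=9
Total waiting = 0 + 24 + 34 + 6 + 29 + 0 + 9 = 102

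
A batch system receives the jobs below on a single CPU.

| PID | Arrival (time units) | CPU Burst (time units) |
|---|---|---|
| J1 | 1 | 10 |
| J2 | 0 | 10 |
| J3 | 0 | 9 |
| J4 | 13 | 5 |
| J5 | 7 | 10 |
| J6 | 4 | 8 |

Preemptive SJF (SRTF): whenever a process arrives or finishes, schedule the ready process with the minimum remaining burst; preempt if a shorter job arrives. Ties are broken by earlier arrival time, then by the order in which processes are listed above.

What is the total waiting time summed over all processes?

Timeline: | J3 0-9 | J6 9-17 | J4 17-22 | J2 22-32 | J1 32-42 | J5 42-52 |
Completion: J1=42  J2=32  J3=9  J4=22  J5=52  J6=17
Turnaround (C−A): J1=41  J2=32  J3=9  J4=9  J5=45  J6=13
Waiting = turnaround − burst: J1=31, J2=22, J3=0, J4=4, J5=35, J6=5
Total waiting = 31 + 22 + 0 + 4 + 35 + 5 = 97

97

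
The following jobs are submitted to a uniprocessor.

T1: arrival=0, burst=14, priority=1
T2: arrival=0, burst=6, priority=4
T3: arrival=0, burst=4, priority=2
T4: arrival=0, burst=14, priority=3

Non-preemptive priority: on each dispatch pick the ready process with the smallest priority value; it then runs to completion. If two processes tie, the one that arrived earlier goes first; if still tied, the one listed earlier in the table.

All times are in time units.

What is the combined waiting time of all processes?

Timeline: | T1 0-14 | T3 14-18 | T4 18-32 | T2 32-38 |
Completion: T1=14  T2=38  T3=18  T4=32
Waiting = turnaround − burst: T1=0, T2=32, T3=14, T4=18
Total waiting = 0 + 32 + 14 + 18 = 64

64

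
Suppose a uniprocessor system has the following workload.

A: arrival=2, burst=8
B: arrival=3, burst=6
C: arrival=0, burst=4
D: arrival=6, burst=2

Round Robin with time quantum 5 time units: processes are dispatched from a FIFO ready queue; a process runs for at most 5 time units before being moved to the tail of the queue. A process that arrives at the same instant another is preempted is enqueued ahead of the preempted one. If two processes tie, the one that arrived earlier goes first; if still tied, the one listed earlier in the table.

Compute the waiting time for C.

0

Timeline: | C 0-4 | A 4-9 | B 9-14 | D 14-16 | A 16-19 | B 19-20 |
Completion: A=19  B=20  C=4  D=16
Turnaround (C−A): A=17  B=17  C=4  D=10
Waiting(C) = turnaround − burst = 4 − 4 = 0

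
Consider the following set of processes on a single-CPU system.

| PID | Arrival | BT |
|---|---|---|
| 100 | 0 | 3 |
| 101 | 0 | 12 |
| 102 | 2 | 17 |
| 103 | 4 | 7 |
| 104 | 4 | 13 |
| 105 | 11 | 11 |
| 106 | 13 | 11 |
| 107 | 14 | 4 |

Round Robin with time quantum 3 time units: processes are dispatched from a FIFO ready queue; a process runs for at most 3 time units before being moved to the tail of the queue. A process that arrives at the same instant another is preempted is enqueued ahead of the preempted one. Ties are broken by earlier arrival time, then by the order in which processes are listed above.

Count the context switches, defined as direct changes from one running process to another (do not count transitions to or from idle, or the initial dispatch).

Gantt: | 100 0-3 | 101 3-6 | 102 6-9 | 103 9-12 | 104 12-15 | 101 15-18 | 102 18-21 | 105 21-24 | 103 24-27 | 106 27-30 | 107 30-33 | 104 33-36 | 101 36-39 | 102 39-42 | 105 42-45 | 103 45-46 | 106 46-49 | 107 49-50 | 104 50-53 | 101 53-56 | 102 56-59 | 105 59-62 | 106 62-65 | 104 65-68 | 102 68-71 | 105 71-73 | 106 73-75 | 104 75-76 | 102 76-78 |
Completion: 100=3  101=56  102=78  103=46  104=76  105=73  106=75  107=50
Turnaround (C−A): 100=3  101=56  102=76  103=42  104=72  105=62  106=62  107=36

28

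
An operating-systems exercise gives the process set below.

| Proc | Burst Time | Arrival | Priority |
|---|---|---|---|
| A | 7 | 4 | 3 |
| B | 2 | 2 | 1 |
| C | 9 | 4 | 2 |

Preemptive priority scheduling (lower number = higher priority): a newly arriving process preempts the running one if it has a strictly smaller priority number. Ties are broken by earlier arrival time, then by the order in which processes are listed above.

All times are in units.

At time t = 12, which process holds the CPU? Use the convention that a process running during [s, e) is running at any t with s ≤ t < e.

Schedule: | idle 0-2 | B 2-4 | C 4-13 | A 13-20 |
Completion: A=20  B=4  C=13

C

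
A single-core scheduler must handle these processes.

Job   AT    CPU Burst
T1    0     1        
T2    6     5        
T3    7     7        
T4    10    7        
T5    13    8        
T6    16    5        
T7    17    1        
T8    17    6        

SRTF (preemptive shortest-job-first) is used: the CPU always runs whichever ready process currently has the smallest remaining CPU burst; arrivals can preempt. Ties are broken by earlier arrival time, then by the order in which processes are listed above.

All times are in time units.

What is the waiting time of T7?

1

Gantt: | T1 0-1 | idle 1-6 | T2 6-11 | T3 11-18 | T7 18-19 | T6 19-24 | T8 24-30 | T4 30-37 | T5 37-45 |
Completion: T1=1  T2=11  T3=18  T4=37  T5=45  T6=24  T7=19  T8=30
Turnaround (C−A): T1=1  T2=5  T3=11  T4=27  T5=32  T6=8  T7=2  T8=13
Waiting(T7) = turnaround − burst = 2 − 1 = 1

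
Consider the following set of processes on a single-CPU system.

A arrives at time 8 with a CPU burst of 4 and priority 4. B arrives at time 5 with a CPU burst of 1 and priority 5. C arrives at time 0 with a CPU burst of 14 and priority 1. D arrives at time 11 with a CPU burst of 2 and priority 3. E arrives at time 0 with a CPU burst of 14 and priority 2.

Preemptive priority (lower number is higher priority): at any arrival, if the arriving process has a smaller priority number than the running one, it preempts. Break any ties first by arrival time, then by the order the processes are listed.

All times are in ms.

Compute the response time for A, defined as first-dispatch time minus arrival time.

Gantt: | C 0-14 | E 14-28 | D 28-30 | A 30-34 | B 34-35 |
Completion: A=34  B=35  C=14  D=30  E=28
Turnaround (C−A): A=26  B=30  C=14  D=19  E=28
Response(A) = first start − arrival = 30 − 8 = 22

22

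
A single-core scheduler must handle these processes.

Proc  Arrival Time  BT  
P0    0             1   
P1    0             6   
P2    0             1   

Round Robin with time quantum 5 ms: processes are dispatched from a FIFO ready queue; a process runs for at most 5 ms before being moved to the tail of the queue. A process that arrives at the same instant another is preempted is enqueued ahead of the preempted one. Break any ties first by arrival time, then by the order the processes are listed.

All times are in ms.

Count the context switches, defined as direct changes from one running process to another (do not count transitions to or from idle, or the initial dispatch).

Gantt: | P0 0-1 | P1 1-6 | P2 6-7 | P1 7-8 |
Completion: P0=1  P1=8  P2=7

3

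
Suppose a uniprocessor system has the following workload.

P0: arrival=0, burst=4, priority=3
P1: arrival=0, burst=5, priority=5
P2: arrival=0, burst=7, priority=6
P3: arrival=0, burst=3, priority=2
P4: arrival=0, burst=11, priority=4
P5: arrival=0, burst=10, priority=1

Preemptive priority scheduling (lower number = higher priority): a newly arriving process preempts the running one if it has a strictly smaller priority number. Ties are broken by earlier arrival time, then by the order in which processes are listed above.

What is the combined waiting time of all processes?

101

Schedule: | P5 0-10 | P3 10-13 | P0 13-17 | P4 17-28 | P1 28-33 | P2 33-40 |
Completion: P0=17  P1=33  P2=40  P3=13  P4=28  P5=10
Waiting = turnaround − burst: P0=13, P1=28, P2=33, P3=10, P4=17, P5=0
Total waiting = 13 + 28 + 33 + 10 + 17 + 0 = 101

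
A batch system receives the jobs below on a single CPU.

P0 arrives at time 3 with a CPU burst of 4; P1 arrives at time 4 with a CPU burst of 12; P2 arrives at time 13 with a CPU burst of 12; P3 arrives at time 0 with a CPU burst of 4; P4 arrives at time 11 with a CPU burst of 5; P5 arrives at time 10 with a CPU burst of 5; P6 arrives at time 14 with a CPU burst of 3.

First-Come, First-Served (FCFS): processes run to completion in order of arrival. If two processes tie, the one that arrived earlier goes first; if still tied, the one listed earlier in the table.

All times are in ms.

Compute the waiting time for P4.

Timeline: | P3 0-4 | P0 4-8 | P1 8-20 | P5 20-25 | P4 25-30 | P2 30-42 | P6 42-45 |
Completion: P0=8  P1=20  P2=42  P3=4  P4=30  P5=25  P6=45
Turnaround (C−A): P0=5  P1=16  P2=29  P3=4  P4=19  P5=15  P6=31
Waiting(P4) = turnaround − burst = 19 − 5 = 14

14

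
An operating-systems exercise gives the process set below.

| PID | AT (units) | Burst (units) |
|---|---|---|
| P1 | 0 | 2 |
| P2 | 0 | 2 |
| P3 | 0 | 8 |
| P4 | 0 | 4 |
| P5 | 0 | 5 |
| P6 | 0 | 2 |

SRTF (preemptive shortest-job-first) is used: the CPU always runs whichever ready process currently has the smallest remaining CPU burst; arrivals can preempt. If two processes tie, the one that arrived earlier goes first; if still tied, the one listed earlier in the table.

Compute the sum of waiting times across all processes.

37

Schedule: | P1 0-2 | P2 2-4 | P6 4-6 | P4 6-10 | P5 10-15 | P3 15-23 |
Completion: P1=2  P2=4  P3=23  P4=10  P5=15  P6=6
Waiting = turnaround − burst: P1=0, P2=2, P3=15, P4=6, P5=10, P6=4
Total waiting = 0 + 2 + 15 + 6 + 10 + 4 = 37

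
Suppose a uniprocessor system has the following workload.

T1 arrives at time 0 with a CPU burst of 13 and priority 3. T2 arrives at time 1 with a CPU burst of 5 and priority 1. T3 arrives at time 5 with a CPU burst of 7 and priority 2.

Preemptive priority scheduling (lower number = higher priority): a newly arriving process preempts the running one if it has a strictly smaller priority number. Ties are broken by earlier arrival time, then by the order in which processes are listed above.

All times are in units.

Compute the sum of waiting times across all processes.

Timeline: | T1 0-1 | T2 1-6 | T3 6-13 | T1 13-25 |
Completion: T1=25  T2=6  T3=13
Turnaround (C−A): T1=25  T2=5  T3=8
Waiting = turnaround − burst: T1=12, T2=0, T3=1
Total waiting = 12 + 0 + 1 = 13

13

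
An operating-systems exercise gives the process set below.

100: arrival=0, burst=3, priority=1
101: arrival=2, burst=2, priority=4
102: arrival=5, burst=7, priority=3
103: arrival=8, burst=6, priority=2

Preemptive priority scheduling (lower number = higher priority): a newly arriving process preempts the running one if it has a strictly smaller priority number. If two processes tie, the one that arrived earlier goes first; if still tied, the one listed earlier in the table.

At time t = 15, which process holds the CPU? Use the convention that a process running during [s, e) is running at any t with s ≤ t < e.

Timeline: | 100 0-3 | 101 3-5 | 102 5-8 | 103 8-14 | 102 14-18 |
Completion: 100=3  101=5  102=18  103=14

102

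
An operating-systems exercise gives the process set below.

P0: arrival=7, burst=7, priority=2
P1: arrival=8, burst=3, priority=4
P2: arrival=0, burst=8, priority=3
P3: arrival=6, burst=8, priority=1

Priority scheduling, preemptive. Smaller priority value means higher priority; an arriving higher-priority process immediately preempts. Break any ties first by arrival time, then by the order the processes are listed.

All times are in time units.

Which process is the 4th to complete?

Timeline: | P2 0-6 | P3 6-14 | P0 14-21 | P2 21-23 | P1 23-26 |
Completion: P0=21  P1=26  P2=23  P3=14
Finish order: P3 → P0 → P2 → P1

P1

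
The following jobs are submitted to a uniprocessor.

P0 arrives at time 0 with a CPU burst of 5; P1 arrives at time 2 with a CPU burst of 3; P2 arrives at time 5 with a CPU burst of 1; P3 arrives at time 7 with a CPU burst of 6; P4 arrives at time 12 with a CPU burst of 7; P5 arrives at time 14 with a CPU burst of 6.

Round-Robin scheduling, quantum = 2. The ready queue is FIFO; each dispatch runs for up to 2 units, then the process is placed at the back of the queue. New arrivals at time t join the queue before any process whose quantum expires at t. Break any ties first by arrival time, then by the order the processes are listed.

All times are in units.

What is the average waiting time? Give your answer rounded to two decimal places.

Schedule: | P0 0-2 | P1 2-4 | P0 4-6 | P1 6-7 | P2 7-8 | P0 8-9 | P3 9-13 | P4 13-15 | P3 15-17 | P5 17-19 | P4 19-21 | P5 21-23 | P4 23-25 | P5 25-27 | P4 27-28 |
Completion: P0=9  P1=7  P2=8  P3=17  P4=28  P5=27
Turnaround (C−A): P0=9  P1=5  P2=3  P3=10  P4=16  P5=13
Waiting times: P0=4, P1=2, P2=2, P3=4, P4=9, P5=7
Average waiting = (4+2+2+4+9+7) / 6 = 28/6 = 4.67

4.67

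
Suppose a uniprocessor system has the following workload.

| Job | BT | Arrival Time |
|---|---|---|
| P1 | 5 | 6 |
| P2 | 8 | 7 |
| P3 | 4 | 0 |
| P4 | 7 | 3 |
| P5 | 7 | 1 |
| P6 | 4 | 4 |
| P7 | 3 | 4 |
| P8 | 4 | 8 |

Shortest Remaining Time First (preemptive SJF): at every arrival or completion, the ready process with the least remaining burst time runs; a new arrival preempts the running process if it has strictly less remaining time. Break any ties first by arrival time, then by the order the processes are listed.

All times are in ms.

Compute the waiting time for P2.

27

Gantt: | P3 0-4 | P7 4-7 | P6 7-11 | P8 11-15 | P1 15-20 | P5 20-27 | P4 27-34 | P2 34-42 |
Completion: P1=20  P2=42  P3=4  P4=34  P5=27  P6=11  P7=7  P8=15
Waiting(P2) = turnaround − burst = 35 − 8 = 27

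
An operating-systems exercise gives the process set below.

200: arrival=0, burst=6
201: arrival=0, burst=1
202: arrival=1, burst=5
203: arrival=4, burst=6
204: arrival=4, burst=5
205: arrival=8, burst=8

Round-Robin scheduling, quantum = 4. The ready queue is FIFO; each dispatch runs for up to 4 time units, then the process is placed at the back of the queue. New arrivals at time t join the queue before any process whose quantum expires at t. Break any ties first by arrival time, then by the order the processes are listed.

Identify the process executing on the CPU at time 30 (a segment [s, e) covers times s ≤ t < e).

205

Schedule: | 200 0-4 | 201 4-5 | 202 5-9 | 203 9-13 | 204 13-17 | 200 17-19 | 205 19-23 | 202 23-24 | 203 24-26 | 204 26-27 | 205 27-31 |
Completion: 200=19  201=5  202=24  203=26  204=27  205=31
Turnaround (C−A): 200=19  201=5  202=23  203=22  204=23  205=23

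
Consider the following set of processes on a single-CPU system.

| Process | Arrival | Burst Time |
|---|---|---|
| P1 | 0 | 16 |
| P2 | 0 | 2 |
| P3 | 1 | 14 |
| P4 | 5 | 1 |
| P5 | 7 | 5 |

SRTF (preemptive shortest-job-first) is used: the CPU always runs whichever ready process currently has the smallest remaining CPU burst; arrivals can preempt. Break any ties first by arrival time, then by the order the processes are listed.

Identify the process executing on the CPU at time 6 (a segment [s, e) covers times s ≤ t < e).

Gantt: | P2 0-2 | P3 2-5 | P4 5-6 | P3 6-7 | P5 7-12 | P3 12-22 | P1 22-38 |
Completion: P1=38  P2=2  P3=22  P4=6  P5=12

P3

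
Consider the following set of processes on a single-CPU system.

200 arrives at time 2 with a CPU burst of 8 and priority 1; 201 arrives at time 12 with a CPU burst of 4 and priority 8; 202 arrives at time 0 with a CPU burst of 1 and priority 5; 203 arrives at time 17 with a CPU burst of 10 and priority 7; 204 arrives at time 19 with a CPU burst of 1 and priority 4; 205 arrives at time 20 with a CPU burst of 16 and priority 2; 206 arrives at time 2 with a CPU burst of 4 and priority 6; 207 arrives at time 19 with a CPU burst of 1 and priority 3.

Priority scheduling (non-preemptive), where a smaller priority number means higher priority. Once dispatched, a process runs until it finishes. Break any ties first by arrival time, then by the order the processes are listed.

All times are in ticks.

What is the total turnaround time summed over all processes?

115

Timeline: | 202 0-1 | idle 1-2 | 200 2-10 | 206 10-14 | 201 14-18 | 203 18-28 | 205 28-44 | 207 44-45 | 204 45-46 |
Completion: 200=10  201=18  202=1  203=28  204=46  205=44  206=14  207=45
Turnaround (C−A): 200=8  201=6  202=1  203=11  204=27  205=24  206=12  207=26
Turnaround = completion − arrival: 200=8, 201=6, 202=1, 203=11, 204=27, 205=24, 206=12, 207=26
Total turnaround = 8 + 6 + 1 + 11 + 27 + 24 + 12 + 26 = 115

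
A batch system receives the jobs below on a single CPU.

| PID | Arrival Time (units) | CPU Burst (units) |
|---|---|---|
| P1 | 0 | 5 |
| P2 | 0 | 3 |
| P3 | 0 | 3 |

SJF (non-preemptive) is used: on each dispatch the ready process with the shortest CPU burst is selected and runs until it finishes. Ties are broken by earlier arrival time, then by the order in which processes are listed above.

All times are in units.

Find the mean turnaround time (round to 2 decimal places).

6.67

Timeline: | P2 0-3 | P3 3-6 | P1 6-11 |
Completion: P1=11  P2=3  P3=6
Turnaround (C−A): P1=11  P2=3  P3=6
Turnaround times: P1=11, P2=3, P3=6
Average turnaround = (11+3+6) / 3 = 20/3 = 6.67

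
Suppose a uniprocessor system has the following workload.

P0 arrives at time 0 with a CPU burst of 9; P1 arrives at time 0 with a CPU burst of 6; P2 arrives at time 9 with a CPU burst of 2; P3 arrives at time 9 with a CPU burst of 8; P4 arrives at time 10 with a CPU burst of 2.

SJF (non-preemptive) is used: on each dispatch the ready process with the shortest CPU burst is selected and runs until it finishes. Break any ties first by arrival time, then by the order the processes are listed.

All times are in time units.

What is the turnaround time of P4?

9

Gantt: | P1 0-6 | P0 6-15 | P2 15-17 | P4 17-19 | P3 19-27 |
Completion: P0=15  P1=6  P2=17  P3=27  P4=19
Turnaround (C−A): P0=15  P1=6  P2=8  P3=18  P4=9
Turnaround(P4) = completion − arrival = 19 − 10 = 9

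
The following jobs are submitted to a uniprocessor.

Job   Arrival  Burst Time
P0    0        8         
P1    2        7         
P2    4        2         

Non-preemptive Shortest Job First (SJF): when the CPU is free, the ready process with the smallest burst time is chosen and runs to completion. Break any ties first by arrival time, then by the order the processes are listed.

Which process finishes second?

P2

Schedule: | P0 0-8 | P2 8-10 | P1 10-17 |
Completion: P0=8  P1=17  P2=10
Finish order: P0 → P2 → P1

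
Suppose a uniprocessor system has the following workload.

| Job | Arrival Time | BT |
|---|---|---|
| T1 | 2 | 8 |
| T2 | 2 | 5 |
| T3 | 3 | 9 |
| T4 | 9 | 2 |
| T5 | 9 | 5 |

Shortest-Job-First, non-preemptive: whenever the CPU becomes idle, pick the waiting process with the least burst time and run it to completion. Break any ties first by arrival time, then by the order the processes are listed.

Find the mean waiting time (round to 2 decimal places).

7.60

Schedule: | idle 0-2 | T2 2-7 | T1 7-15 | T4 15-17 | T5 17-22 | T3 22-31 |
Completion: T1=15  T2=7  T3=31  T4=17  T5=22
Waiting times: T1=5, T2=0, T3=19, T4=6, T5=8
Average waiting = (5+0+19+6+8) / 5 = 38/5 = 7.60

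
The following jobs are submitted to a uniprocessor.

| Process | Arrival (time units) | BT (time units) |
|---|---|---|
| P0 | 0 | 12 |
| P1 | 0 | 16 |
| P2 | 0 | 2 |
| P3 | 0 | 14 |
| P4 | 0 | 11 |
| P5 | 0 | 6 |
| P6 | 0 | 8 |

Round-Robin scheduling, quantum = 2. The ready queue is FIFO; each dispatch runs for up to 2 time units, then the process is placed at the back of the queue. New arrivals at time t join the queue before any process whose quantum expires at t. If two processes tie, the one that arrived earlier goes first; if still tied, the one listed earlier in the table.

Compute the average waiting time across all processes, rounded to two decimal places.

Gantt: | P0 0-2 | P1 2-4 | P2 4-6 | P3 6-8 | P4 8-10 | P5 10-12 | P6 12-14 | P0 14-16 | P1 16-18 | P3 18-20 | P4 20-22 | P5 22-24 | P6 24-26 | P0 26-28 | P1 28-30 | P3 30-32 | P4 32-34 | P5 34-36 | P6 36-38 | P0 38-40 | P1 40-42 | P3 42-44 | P4 44-46 | P6 46-48 | P0 48-50 | P1 50-52 | P3 52-54 | P4 54-56 | P0 56-58 | P1 58-60 | P3 60-62 | P4 62-63 | P1 63-65 | P3 65-67 | P1 67-69 |
Completion: P0=58  P1=69  P2=6  P3=67  P4=63  P5=36  P6=48
Turnaround (C−A): P0=58  P1=69  P2=6  P3=67  P4=63  P5=36  P6=48
Waiting times: P0=46, P1=53, P2=4, P3=53, P4=52, P5=30, P6=40
Average waiting = (46+53+4+53+52+30+40) / 7 = 278/7 = 39.71

39.71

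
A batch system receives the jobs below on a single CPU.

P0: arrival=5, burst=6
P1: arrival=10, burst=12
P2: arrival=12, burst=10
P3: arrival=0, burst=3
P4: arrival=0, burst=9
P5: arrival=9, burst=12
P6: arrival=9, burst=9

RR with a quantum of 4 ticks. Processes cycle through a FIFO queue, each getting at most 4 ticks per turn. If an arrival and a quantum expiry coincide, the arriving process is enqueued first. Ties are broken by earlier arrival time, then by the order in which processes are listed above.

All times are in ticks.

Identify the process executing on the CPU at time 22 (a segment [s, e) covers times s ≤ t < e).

Schedule: | P3 0-3 | P4 3-7 | P0 7-11 | P4 11-15 | P5 15-19 | P6 19-23 | P1 23-27 | P0 27-29 | P2 29-33 | P4 33-34 | P5 34-38 | P6 38-42 | P1 42-46 | P2 46-50 | P5 50-54 | P6 54-55 | P1 55-59 | P2 59-61 |
Completion: P0=29  P1=59  P2=61  P3=3  P4=34  P5=54  P6=55

P6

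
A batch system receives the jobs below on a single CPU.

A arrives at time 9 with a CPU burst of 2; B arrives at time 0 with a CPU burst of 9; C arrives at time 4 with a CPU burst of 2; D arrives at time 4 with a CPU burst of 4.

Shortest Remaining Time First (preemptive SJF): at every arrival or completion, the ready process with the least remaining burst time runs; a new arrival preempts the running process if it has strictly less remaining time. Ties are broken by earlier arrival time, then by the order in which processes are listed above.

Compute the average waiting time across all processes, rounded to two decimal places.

2.75

Timeline: | B 0-4 | C 4-6 | D 6-10 | A 10-12 | B 12-17 |
Completion: A=12  B=17  C=6  D=10
Waiting times: A=1, B=8, C=0, D=2
Average waiting = (1+8+0+2) / 4 = 11/4 = 2.75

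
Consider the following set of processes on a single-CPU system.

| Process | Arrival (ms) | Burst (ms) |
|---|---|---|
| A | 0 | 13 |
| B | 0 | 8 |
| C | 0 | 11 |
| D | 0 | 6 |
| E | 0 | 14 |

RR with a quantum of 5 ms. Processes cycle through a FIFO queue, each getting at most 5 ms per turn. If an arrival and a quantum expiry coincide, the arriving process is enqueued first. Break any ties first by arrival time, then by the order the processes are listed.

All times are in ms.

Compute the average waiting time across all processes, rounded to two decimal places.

Timeline: | A 0-5 | B 5-10 | C 10-15 | D 15-20 | E 20-25 | A 25-30 | B 30-33 | C 33-38 | D 38-39 | E 39-44 | A 44-47 | C 47-48 | E 48-52 |
Completion: A=47  B=33  C=48  D=39  E=52
Waiting times: A=34, B=25, C=37, D=33, E=38
Average waiting = (34+25+37+33+38) / 5 = 167/5 = 33.40

33.40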